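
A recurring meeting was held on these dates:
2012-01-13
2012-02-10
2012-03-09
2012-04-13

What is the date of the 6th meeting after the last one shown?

2012-10-12

Gaps: 28, 28, 35 days — a mix of 28 and 35. Every date is a Friday.
Each is the 2nd Friday of its month.
May 2012 — 2nd Friday is 2012-05-11.
June 2012 — 2nd Friday is 2012-06-08.
2nd Friday of July 2012: 2012-07-13.
August 2012 — 2nd Friday is 2012-08-10.
2nd Friday of September 2012: 2012-09-14.
October 2012 — 2nd Friday is 2012-10-12.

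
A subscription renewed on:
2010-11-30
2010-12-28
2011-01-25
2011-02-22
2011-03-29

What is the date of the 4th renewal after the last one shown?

Every date is a Tuesday; gaps 28, 28, 28, 35 days.
Each is the last Tuesday of its month (at least one falls on the 29th or later, ruling out '4th Tuesday').
Last Tuesday of April 2011: 2011-04-26.
Last Tuesday of May 2011: 2011-05-31.
June 2011 ends with Tuesday 2011-06-28.
July 2011 ends with Tuesday 2011-07-26.

2011-07-26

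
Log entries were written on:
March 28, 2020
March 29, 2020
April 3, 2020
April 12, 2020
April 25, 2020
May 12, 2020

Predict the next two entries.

June 2, 2020; June 27, 2020

Gaps: 1, 5, 9, 13, 17 days — each gap is 4 larger than the previous one.
Next gap: 21 days. May 12, 2020 + 21 days = June 2, 2020.
Next gap: 25 days. June 2, 2020 + 25 days = June 27, 2020.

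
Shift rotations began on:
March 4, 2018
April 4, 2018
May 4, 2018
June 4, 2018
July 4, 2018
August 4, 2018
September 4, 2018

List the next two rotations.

Each date is the 4th; the gaps (31, 30, 31, 30, 31, 31) track the month lengths.
The rule is the 4th of each month.
October 2018: October 4, 2018.
November 2018: November 4, 2018.

October 4, 2018; November 4, 2018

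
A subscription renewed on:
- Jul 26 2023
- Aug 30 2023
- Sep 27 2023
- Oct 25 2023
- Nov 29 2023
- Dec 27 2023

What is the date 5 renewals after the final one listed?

May 29 2024

All Wednesdays; the gaps (35, 28, 28, 35, 28) vary with month length.
This is the last Wednesday of each month.
Last Wednesday of January 2024: Jan 31 2024.
February 2024 ends with Wednesday Feb 28 2024.
March 2024 ends with Wednesday Mar 27 2024.
Last Wednesday of April 2024: Apr 24 2024.
May 2024 ends with Wednesday May 29 2024.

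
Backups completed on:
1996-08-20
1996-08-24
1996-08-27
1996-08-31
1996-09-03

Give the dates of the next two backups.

1996-09-07, 1996-09-10

Gaps: 4, 3, 4, 3 days — not constant, but cyclic with period 2.
The events fall on every Tuesday and Saturday.
The following Saturday is 1996-09-07.
Next Tuesday: 1996-09-10.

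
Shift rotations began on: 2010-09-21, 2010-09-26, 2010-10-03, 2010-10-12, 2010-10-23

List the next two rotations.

2010-11-05, 2010-11-20

The spacing grows by 2 each time: 5, 7, 9, 11 days.
Next gap: 13 days. 2010-10-23 + 13 days = 2010-11-05.
Next gap: 15 days. 2010-11-05 + 15 days = 2010-11-20.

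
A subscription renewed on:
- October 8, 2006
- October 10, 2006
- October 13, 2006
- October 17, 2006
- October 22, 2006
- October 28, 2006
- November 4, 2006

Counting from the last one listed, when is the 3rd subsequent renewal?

Intervals are 2, 3, 4, 5, 6, 7 days — an arithmetic progression with common difference 1.
Next gap: 8 days. November 4, 2006 + 8 days = November 12, 2006.
Next gap: 9 days. November 12, 2006 + 9 days = November 21, 2006.
Next gap: 10 days. November 21, 2006 + 10 days = December 1, 2006.

December 1, 2006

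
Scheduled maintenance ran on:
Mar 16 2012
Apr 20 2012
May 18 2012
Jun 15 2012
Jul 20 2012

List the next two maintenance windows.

These are Fridays at 28- or 35-day spacing (35, 28, 28, 35).
The pattern: 3rd Friday of the month.
August 2012 — 3rd Friday is Aug 17 2012.
September 2012 — 3rd Friday is Sep 21 2012.

Aug 17 2012, Sep 21 2012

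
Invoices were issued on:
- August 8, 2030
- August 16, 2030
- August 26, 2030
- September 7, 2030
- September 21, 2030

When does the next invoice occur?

The spacing grows by 2 each time: 8, 10, 12, 14 days.
Next gap: 16 days. September 21, 2030 + 16 days = October 7, 2030.

October 7, 2030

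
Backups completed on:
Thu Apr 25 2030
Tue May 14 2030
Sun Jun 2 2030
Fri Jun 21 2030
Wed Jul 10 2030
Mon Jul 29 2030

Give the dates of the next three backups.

Sat Aug 17 2030, Thu Sep 5 2030, Tue Sep 24 2030

Every event comes 19 days after the last (19, 19, 19, 19, 19).
Mon Jul 29 2030 + 19 days = Sat Aug 17 2030.
Sat Aug 17 2030 + 19 days = Thu Sep 5 2030.
Thu Sep 5 2030 + 19 days = Tue Sep 24 2030.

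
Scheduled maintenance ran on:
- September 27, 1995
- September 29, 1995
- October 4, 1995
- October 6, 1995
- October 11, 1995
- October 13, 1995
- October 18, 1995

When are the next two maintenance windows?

Gaps: 2, 5, 2, 5, 2, 5 days — not constant, but cyclic with period 2.
The events fall on every Wednesday and Friday.
Next Friday: October 20, 1995.
The following Wednesday is October 25, 1995.

October 20, 1995; October 25, 1995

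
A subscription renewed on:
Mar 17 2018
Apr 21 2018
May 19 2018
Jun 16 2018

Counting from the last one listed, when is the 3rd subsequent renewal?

Sep 15 2018

All dates are Saturdays, 35, 28, 28 days apart.
Specifically, the 3rd Saturday of each month.
3rd Saturday of July 2018: Jul 21 2018.
3rd Saturday of August 2018: Aug 18 2018.
September 2018 — 3rd Saturday is Sep 15 2018.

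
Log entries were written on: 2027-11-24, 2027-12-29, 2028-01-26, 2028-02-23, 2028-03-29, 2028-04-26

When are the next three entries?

All Wednesdays; the gaps (35, 28, 28, 35, 28) vary with month length.
This is the last Wednesday of each month.
Last Wednesday of May 2028: 2028-05-31.
June 2028 ends with Wednesday 2028-06-28.
Last Wednesday of July 2028: 2028-07-26.

2028-05-31, 2028-06-28, 2028-07-26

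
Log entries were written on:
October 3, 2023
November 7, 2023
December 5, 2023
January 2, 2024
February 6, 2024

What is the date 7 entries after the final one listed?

September 3, 2024

All dates are Tuesdays, 35, 28, 28, 35 days apart.
Specifically, the 1st Tuesday of each month.
March 2024 — 1st Tuesday is March 5, 2024.
1st Tuesday of April 2024: April 2, 2024.
1st Tuesday of May 2024: May 7, 2024.
1st Tuesday of June 2024: June 4, 2024.
July 2024 — 1st Tuesday is July 2, 2024.
1st Tuesday of August 2024: August 6, 2024.
1st Tuesday of September 2024: September 3, 2024.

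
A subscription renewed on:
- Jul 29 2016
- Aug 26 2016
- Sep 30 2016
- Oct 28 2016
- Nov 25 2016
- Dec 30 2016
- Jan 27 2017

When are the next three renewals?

Feb 24 2017, Mar 31 2017, Apr 28 2017

All Fridays; the gaps (28, 35, 28, 28, 35, 28) vary with month length.
This is the last Friday of each month.
February 2017 ends with Friday Feb 24 2017.
March 2017 ends with Friday Mar 31 2017.
April 2017 ends with Friday Apr 28 2017.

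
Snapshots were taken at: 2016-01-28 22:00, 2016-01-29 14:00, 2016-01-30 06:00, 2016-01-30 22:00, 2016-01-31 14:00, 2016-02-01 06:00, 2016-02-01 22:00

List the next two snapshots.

2016-02-02 14:00, 2016-02-03 06:00

Gaps: 16, 16, 16, 16, 16, 16 hours — each event is 16 hours after the previous one.
2016-02-01 22:00 + 16 h = 2016-02-02 14:00.
2016-02-02 14:00 + 16 h = 2016-02-03 06:00.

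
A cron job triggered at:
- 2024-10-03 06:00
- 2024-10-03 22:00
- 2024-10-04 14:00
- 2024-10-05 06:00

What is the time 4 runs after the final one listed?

2024-10-07 22:00

Gaps: 16, 16, 16 hours — each event is 16 hours after the previous one.
2024-10-05 06:00 + 16 h = 2024-10-05 22:00.
2024-10-05 22:00 + 16 h = 2024-10-06 14:00.
2024-10-06 14:00 + 16 h = 2024-10-07 06:00.
2024-10-07 06:00 + 16 h = 2024-10-07 22:00.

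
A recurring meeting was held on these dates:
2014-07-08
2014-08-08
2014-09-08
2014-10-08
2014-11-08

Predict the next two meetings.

Each date is the 8th; the gaps (31, 31, 30, 31) track the month lengths.
The rule is the 8th of each month.
December 2014: 2014-12-08.
Next: January 2015 → 2015-01-08.

2014-12-08, 2015-01-08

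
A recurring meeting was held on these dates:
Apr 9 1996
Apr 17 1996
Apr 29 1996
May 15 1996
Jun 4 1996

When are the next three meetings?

Intervals are 8, 12, 16, 20 days — an arithmetic progression with common difference 4.
Next gap: 24 days. Jun 4 1996 + 24 days = Jun 28 1996.
Next gap: 28 days. Jun 28 1996 + 28 days = Jul 26 1996.
Next gap: 32 days. Jul 26 1996 + 32 days = Aug 27 1996.

Jun 28 1996, Jul 26 1996, Aug 27 1996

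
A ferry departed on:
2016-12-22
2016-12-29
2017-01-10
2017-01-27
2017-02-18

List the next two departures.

Intervals are 7, 12, 17, 22 days — an arithmetic progression with common difference 5.
Next gap: 27 days. 2017-02-18 + 27 days = 2017-03-17.
Next gap: 32 days. 2017-03-17 + 32 days = 2017-04-18.

2017-03-17, 2017-04-18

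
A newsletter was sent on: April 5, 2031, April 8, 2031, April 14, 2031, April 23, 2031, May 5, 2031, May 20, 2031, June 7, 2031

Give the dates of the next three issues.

June 28, 2031; July 22, 2031; August 18, 2031

Intervals are 3, 6, 9, 12, 15, 18 days — an arithmetic progression with common difference 3.
Next gap: 21 days. June 7, 2031 + 21 days = June 28, 2031.
Next gap: 24 days. June 28, 2031 + 24 days = July 22, 2031.
Next gap: 27 days. July 22, 2031 + 27 days = August 18, 2031.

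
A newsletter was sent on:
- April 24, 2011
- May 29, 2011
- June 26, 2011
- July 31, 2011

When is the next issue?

Every date is a Sunday; gaps 35, 28, 35 days.
Each is the last Sunday of its month (at least one falls on the 29th or later, ruling out '4th Sunday').
Last Sunday of August 2011: August 28, 2011.

August 28, 2011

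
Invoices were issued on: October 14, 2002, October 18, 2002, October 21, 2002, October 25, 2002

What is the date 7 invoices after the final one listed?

The gap pattern 4, 3, 4 repeats every 2 events.
These are the Mondays and Fridays of each week.
Next Monday: October 28, 2002.
The following Friday is November 1, 2002.
The following Monday is November 4, 2002.
The following Friday is November 8, 2002.
Next Monday: November 11, 2002.
The following Friday is November 15, 2002.
The following Monday is November 18, 2002.

November 18, 2002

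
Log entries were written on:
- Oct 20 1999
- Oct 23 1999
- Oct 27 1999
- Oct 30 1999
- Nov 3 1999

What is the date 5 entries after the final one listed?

Nov 20 1999

The gap pattern 3, 4, 3, 4 repeats every 2 events.
These are the Wednesdays and Saturdays of each week.
Next Saturday: Nov 6 1999.
Next Wednesday: Nov 10 1999.
The following Saturday is Nov 13 1999.
Next Wednesday: Nov 17 1999.
Next Saturday: Nov 20 1999.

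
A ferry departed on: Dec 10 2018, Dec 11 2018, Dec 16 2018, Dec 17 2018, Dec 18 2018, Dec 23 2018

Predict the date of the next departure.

Gaps: 1, 5, 1, 1, 5 days — not constant, but cyclic with period 3.
The events fall on every Monday, Tuesday and Sunday.
The following Monday is Dec 24 2018.

Dec 24 2018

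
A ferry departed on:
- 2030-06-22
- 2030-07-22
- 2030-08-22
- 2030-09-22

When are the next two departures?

The day-of-month is always 22 (30, 31, 31 days between events).
So this recurs on the 22nd of each month.
October 2030: 2030-10-22.
November 2030: 2030-11-22.

2030-10-22, 2030-11-22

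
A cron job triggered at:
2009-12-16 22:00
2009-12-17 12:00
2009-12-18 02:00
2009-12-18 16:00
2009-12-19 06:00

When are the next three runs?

2009-12-19 20:00, 2009-12-20 10:00, 2009-12-21 00:00

The interval is a steady 14 hours (14, 14, 14, 14).
2009-12-19 06:00 + 14 h = 2009-12-19 20:00.
2009-12-19 20:00 + 14 h = 2009-12-20 10:00.
2009-12-20 10:00 + 14 h = 2009-12-21 00:00.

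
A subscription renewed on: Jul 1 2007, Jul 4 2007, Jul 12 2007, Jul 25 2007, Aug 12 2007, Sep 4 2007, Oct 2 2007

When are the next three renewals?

Gaps: 3, 8, 13, 18, 23, 28 days — each gap is 5 larger than the previous one.
Next gap: 33 days. Oct 2 2007 + 33 days = Nov 4 2007.
Next gap: 38 days. Nov 4 2007 + 38 days = Dec 12 2007.
Next gap: 43 days. Dec 12 2007 + 43 days = Jan 24 2008.

Nov 4 2007, Dec 12 2007, Jan 24 2008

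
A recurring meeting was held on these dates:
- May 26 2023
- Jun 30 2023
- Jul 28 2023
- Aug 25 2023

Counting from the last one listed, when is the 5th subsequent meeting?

Jan 26 2024

Every date is a Friday; gaps 35, 28, 28 days.
Each is the last Friday of its month (at least one falls on the 29th or later, ruling out '4th Friday').
September 2023 ends with Friday Sep 29 2023.
Last Friday of October 2023: Oct 27 2023.
Last Friday of November 2023: Nov 24 2023.
Last Friday of December 2023: Dec 29 2023.
January 2024 ends with Friday Jan 26 2024.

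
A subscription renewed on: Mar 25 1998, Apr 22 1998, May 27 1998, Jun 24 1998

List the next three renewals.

Jul 22 1998, Aug 26 1998, Sep 23 1998

Gaps: 28, 35, 28 days — a mix of 28 and 35. Every date is a Wednesday.
Each is the 4th Wednesday of its month.
July 1998 — 4th Wednesday is Jul 22 1998.
4th Wednesday of August 1998: Aug 26 1998.
4th Wednesday of September 1998: Sep 23 1998.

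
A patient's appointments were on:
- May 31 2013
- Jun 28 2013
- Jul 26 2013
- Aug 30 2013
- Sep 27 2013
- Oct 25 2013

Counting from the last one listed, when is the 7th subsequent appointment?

May 30 2014

All Fridays; the gaps (28, 28, 35, 28, 28) vary with month length.
This is the last Friday of each month.
November 2013 ends with Friday Nov 29 2013.
Last Friday of December 2013: Dec 27 2013.
Last Friday of January 2014: Jan 31 2014.
February 2014 ends with Friday Feb 28 2014.
Last Friday of March 2014: Mar 28 2014.
Last Friday of April 2014: Apr 25 2014.
Last Friday of May 2014: May 30 2014.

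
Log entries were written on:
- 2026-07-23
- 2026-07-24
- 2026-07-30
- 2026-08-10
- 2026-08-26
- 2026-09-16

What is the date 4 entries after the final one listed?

Intervals are 1, 6, 11, 16, 21 days — an arithmetic progression with common difference 5.
Next gap: 26 days. 2026-09-16 + 26 days = 2026-10-12.
Next gap: 31 days. 2026-10-12 + 31 days = 2026-11-12.
Next gap: 36 days. 2026-11-12 + 36 days = 2026-12-18.
Next gap: 41 days. 2026-12-18 + 41 days = 2027-01-28.

2027-01-28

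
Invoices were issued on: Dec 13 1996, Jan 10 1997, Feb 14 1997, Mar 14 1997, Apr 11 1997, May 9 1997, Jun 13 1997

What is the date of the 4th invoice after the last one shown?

Oct 10 1997

All dates are Fridays, 28, 35, 28, 28, 28, 35 days apart.
Specifically, the 2nd Friday of each month.
2nd Friday of July 1997: Jul 11 1997.
August 1997 — 2nd Friday is Aug 8 1997.
2nd Friday of September 1997: Sep 12 1997.
2nd Friday of October 1997: Oct 10 1997.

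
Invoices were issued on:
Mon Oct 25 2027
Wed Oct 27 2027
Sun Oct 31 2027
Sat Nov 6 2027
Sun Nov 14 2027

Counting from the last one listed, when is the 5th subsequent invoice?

The spacing grows by 2 each time: 2, 4, 6, 8 days.
Next gap: 10 days. Sun Nov 14 2027 + 10 days = Wed Nov 24 2027.
Next gap: 12 days. Wed Nov 24 2027 + 12 days = Mon Dec 6 2027.
Next gap: 14 days. Mon Dec 6 2027 + 14 days = Mon Dec 20 2027.
Next gap: 16 days. Mon Dec 20 2027 + 16 days = Wed Jan 5 2028.
Next gap: 18 days. Wed Jan 5 2028 + 18 days = Sun Jan 23 2028.

Sun Jan 23 2028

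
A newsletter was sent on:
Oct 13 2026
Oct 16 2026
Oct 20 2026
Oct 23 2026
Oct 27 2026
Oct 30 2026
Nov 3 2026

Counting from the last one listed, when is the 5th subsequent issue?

Nov 20 2026

Gaps: 3, 4, 3, 4, 3, 4 days — not constant, but cyclic with period 2.
The events fall on every Tuesday and Friday.
Next Friday: Nov 6 2026.
The following Tuesday is Nov 10 2026.
Next Friday: Nov 13 2026.
Next Tuesday: Nov 17 2026.
The following Friday is Nov 20 2026.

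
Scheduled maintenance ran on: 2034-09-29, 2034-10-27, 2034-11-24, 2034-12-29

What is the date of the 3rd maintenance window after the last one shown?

All Fridays; the gaps (28, 28, 35) vary with month length.
This is the last Friday of each month.
January 2035 ends with Friday 2035-01-26.
February 2035 ends with Friday 2035-02-23.
March 2035 ends with Friday 2035-03-30.

2035-03-30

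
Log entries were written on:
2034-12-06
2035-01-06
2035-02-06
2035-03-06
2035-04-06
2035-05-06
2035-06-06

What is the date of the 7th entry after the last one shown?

Each date is the 6th; the gaps (31, 31, 28, 31, 30, 31) track the month lengths.
The rule is the 6th of each month.
July 2035: 2035-07-06.
August 2035: 2035-08-06.
Next: September 2035 → 2035-09-06.
Next: October 2035 → 2035-10-06.
November 2035: 2035-11-06.
December 2035: 2035-12-06.
January 2036: 2036-01-06.

2036-01-06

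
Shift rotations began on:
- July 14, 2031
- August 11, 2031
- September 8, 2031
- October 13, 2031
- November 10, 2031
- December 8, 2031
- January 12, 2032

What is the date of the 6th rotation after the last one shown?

July 12, 2032

Gaps: 28, 28, 35, 28, 28, 35 days — a mix of 28 and 35. Every date is a Monday.
Each is the 2nd Monday of its month.
February 2032 — 2nd Monday is February 9, 2032.
March 2032 — 2nd Monday is March 8, 2032.
2nd Monday of April 2032: April 12, 2032.
May 2032 — 2nd Monday is May 10, 2032.
June 2032 — 2nd Monday is June 14, 2032.
2nd Monday of July 2032: July 12, 2032.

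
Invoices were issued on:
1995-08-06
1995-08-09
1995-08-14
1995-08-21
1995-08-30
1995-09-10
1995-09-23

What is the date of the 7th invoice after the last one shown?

Gaps: 3, 5, 7, 9, 11, 13 days — each gap is 2 larger than the previous one.
Next gap: 15 days. 1995-09-23 + 15 days = 1995-10-08.
Next gap: 17 days. 1995-10-08 + 17 days = 1995-10-25.
Next gap: 19 days. 1995-10-25 + 19 days = 1995-11-13.
Next gap: 21 days. 1995-11-13 + 21 days = 1995-12-04.
Next gap: 23 days. 1995-12-04 + 23 days = 1995-12-27.
Next gap: 25 days. 1995-12-27 + 25 days = 1996-01-21.
Next gap: 27 days. 1996-01-21 + 27 days = 1996-02-17.

1996-02-17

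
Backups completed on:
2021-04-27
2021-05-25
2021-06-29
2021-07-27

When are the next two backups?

All Tuesdays; the gaps (28, 35, 28) vary with month length.
This is the last Tuesday of each month.
August 2021 ends with Tuesday 2021-08-31.
September 2021 ends with Tuesday 2021-09-28.

2021-08-31, 2021-09-28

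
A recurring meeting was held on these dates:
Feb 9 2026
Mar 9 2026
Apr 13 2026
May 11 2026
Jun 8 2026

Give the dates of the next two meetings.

These are Mondays at 28- or 35-day spacing (28, 35, 28, 28).
The pattern: 2nd Monday of the month.
2nd Monday of July 2026: Jul 13 2026.
2nd Monday of August 2026: Aug 10 2026.

Jul 13 2026, Aug 10 2026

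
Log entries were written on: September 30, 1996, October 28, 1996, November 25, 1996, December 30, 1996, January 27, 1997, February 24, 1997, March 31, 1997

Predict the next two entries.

These are Mondays with 28, 28, 35, 28, 28, 35-day gaps.
Each is the final Monday of its month — September 30, 1996 is past the 28th, so '4th Monday' doesn't fit.
April 1997 ends with Monday April 28, 1997.
Last Monday of May 1997: May 26, 1997.

April 28, 1997; May 26, 1997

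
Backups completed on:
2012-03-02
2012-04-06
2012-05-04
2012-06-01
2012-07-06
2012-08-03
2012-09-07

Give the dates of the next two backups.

2012-10-05, 2012-11-02

These are Fridays at 28- or 35-day spacing (35, 28, 28, 35, 28, 35).
The pattern: 1st Friday of the month.
1st Friday of October 2012: 2012-10-05.
November 2012 — 1st Friday is 2012-11-02.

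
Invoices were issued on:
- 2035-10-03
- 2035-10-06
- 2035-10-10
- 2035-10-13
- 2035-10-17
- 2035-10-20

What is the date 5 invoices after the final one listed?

Gaps: 3, 4, 3, 4, 3 days — not constant, but cyclic with period 2.
The events fall on every Wednesday and Saturday.
The following Wednesday is 2035-10-24.
Next Saturday: 2035-10-27.
Next Wednesday: 2035-10-31.
The following Saturday is 2035-11-03.
The following Wednesday is 2035-11-07.

2035-11-07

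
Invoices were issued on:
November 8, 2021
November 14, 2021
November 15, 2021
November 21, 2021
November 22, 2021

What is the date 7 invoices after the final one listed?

December 19, 2021

Gaps: 6, 1, 6, 1 days — not constant, but cyclic with period 2.
The events fall on every Monday and Sunday.
Next Sunday: November 28, 2021.
Next Monday: November 29, 2021.
Next Sunday: December 5, 2021.
Next Monday: December 6, 2021.
Next Sunday: December 12, 2021.
The following Monday is December 13, 2021.
Next Sunday: December 19, 2021.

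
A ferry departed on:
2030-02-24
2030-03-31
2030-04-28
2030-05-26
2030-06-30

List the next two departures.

These are Sundays with 35, 28, 28, 35-day gaps.
Each is the final Sunday of its month — 2030-03-31 is past the 28th, so '4th Sunday' doesn't fit.
Last Sunday of July 2030: 2030-07-28.
Last Sunday of August 2030: 2030-08-25.

2030-07-28, 2030-08-25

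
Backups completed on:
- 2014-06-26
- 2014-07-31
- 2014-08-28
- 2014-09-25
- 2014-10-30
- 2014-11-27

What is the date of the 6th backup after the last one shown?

These are Thursdays with 35, 28, 28, 35, 28-day gaps.
Each is the final Thursday of its month — 2014-07-31 is past the 28th, so '4th Thursday' doesn't fit.
December 2014 ends with Thursday 2014-12-25.
January 2015 ends with Thursday 2015-01-29.
Last Thursday of February 2015: 2015-02-26.
March 2015 ends with Thursday 2015-03-26.
April 2015 ends with Thursday 2015-04-30.
May 2015 ends with Thursday 2015-05-28.

2015-05-28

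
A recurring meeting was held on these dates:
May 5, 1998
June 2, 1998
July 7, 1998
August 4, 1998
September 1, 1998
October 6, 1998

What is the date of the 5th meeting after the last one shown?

All dates are Tuesdays, 28, 35, 28, 28, 35 days apart.
Specifically, the 1st Tuesday of each month.
1st Tuesday of November 1998: November 3, 1998.
1st Tuesday of December 1998: December 1, 1998.
1st Tuesday of January 1999: January 5, 1999.
1st Tuesday of February 1999: February 2, 1999.
March 1999 — 1st Tuesday is March 2, 1999.

March 2, 1999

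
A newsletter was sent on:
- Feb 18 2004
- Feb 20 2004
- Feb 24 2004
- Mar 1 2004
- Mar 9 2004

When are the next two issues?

Intervals are 2, 4, 6, 8 days — an arithmetic progression with common difference 2.
Next gap: 10 days. Mar 9 2004 + 10 days = Mar 19 2004.
Next gap: 12 days. Mar 19 2004 + 12 days = Mar 31 2004.

Mar 19 2004, Mar 31 2004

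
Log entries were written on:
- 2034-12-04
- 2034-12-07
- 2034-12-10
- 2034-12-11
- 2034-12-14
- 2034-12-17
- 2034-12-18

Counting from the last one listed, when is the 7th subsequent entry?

The gap pattern 3, 3, 1, 3, 3, 1 repeats every 3 events.
These are the Mondays, Thursdays and Sundays of each week.
Next Thursday: 2034-12-21.
The following Sunday is 2034-12-24.
Next Monday: 2034-12-25.
Next Thursday: 2034-12-28.
Next Sunday: 2034-12-31.
The following Monday is 2035-01-01.
Next Thursday: 2035-01-04.

2035-01-04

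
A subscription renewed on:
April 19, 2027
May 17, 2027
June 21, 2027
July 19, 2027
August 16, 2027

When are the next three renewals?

September 20, 2027; October 18, 2027; November 15, 2027

These are Mondays at 28- or 35-day spacing (28, 35, 28, 28).
The pattern: 3rd Monday of the month.
3rd Monday of September 2027: September 20, 2027.
3rd Monday of October 2027: October 18, 2027.
3rd Monday of November 2027: November 15, 2027.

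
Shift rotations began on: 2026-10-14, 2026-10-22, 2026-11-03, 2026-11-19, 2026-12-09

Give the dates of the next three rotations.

2027-01-02, 2027-01-30, 2027-03-03

Intervals are 8, 12, 16, 20 days — an arithmetic progression with common difference 4.
Next gap: 24 days. 2026-12-09 + 24 days = 2027-01-02.
Next gap: 28 days. 2027-01-02 + 28 days = 2027-01-30.
Next gap: 32 days. 2027-01-30 + 32 days = 2027-03-03.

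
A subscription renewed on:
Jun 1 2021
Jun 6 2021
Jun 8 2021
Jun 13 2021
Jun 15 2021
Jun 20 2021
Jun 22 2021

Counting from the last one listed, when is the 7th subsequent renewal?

Jul 18 2021

The gap pattern 5, 2, 5, 2, 5, 2 repeats every 2 events.
These are the Tuesdays and Sundays of each week.
Next Sunday: Jun 27 2021.
Next Tuesday: Jun 29 2021.
The following Sunday is Jul 4 2021.
The following Tuesday is Jul 6 2021.
The following Sunday is Jul 11 2021.
Next Tuesday: Jul 13 2021.
Next Sunday: Jul 18 2021.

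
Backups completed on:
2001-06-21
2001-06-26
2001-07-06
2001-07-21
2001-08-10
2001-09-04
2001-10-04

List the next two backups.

Intervals are 5, 10, 15, 20, 25, 30 days — an arithmetic progression with common difference 5.
Next gap: 35 days. 2001-10-04 + 35 days = 2001-11-08.
Next gap: 40 days. 2001-11-08 + 40 days = 2001-12-18.

2001-11-08, 2001-12-18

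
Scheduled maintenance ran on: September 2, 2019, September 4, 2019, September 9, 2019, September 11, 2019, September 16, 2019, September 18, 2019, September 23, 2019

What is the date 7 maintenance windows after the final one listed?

Gaps: 2, 5, 2, 5, 2, 5 days — not constant, but cyclic with period 2.
The events fall on every Monday and Wednesday.
The following Wednesday is September 25, 2019.
Next Monday: September 30, 2019.
The following Wednesday is October 2, 2019.
Next Monday: October 7, 2019.
Next Wednesday: October 9, 2019.
The following Monday is October 14, 2019.
Next Wednesday: October 16, 2019.

October 16, 2019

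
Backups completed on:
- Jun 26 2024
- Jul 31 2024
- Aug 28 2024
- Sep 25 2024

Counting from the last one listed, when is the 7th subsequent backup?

All Wednesdays; the gaps (35, 28, 28) vary with month length.
This is the last Wednesday of each month.
Last Wednesday of October 2024: Oct 30 2024.
Last Wednesday of November 2024: Nov 27 2024.
Last Wednesday of December 2024: Dec 25 2024.
January 2025 ends with Wednesday Jan 29 2025.
Last Wednesday of February 2025: Feb 26 2025.
March 2025 ends with Wednesday Mar 26 2025.
April 2025 ends with Wednesday Apr 30 2025.

Apr 30 2025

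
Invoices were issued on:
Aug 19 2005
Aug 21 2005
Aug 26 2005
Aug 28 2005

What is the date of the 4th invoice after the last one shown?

Gaps: 2, 5, 2 days — not constant, but cyclic with period 2.
The events fall on every Friday and Sunday.
The following Friday is Sep 2 2005.
The following Sunday is Sep 4 2005.
Next Friday: Sep 9 2005.
The following Sunday is Sep 11 2005.

Sep 11 2005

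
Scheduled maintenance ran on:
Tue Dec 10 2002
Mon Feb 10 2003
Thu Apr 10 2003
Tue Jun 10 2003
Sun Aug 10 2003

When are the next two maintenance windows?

Each date is the 10th; the gaps (62, 59, 61, 61) track the month lengths.
The rule is the 10th of every 2 months.
October 2003: Fri Oct 10 2003.
Next: December 2003 → Wed Dec 10 2003.

Fri Oct 10 2003, Wed Dec 10 2003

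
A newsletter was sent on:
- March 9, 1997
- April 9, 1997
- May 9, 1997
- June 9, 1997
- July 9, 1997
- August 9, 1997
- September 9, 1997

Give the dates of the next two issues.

Each date is the 9th; the gaps (31, 30, 31, 30, 31, 31) track the month lengths.
The rule is the 9th of each month.
October 1997: October 9, 1997.
November 1997: November 9, 1997.

October 9, 1997; November 9, 1997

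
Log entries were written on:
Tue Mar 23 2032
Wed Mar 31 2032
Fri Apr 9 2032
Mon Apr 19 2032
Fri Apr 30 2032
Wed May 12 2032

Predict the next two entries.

Gaps: 8, 9, 10, 11, 12 days — each gap is 1 larger than the previous one.
Next gap: 13 days. Wed May 12 2032 + 13 days = Tue May 25 2032.
Next gap: 14 days. Tue May 25 2032 + 14 days = Tue Jun 8 2032.

Tue May 25 2032, Tue Jun 8 2032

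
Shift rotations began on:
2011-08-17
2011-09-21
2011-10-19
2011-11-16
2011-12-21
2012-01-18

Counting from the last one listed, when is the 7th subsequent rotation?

These are Wednesdays at 28- or 35-day spacing (35, 28, 28, 35, 28).
The pattern: 3rd Wednesday of the month.
3rd Wednesday of February 2012: 2012-02-15.
March 2012 — 3rd Wednesday is 2012-03-21.
April 2012 — 3rd Wednesday is 2012-04-18.
3rd Wednesday of May 2012: 2012-05-16.
3rd Wednesday of June 2012: 2012-06-20.
3rd Wednesday of July 2012: 2012-07-18.
3rd Wednesday of August 2012: 2012-08-15.

2012-08-15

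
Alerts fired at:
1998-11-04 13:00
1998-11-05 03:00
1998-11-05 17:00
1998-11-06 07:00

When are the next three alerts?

1998-11-06 21:00, 1998-11-07 11:00, 1998-11-08 01:00

The interval is a steady 14 hours (14, 14, 14).
1998-11-06 07:00 + 14 h = 1998-11-06 21:00.
1998-11-06 21:00 + 14 h = 1998-11-07 11:00.
1998-11-07 11:00 + 14 h = 1998-11-08 01:00.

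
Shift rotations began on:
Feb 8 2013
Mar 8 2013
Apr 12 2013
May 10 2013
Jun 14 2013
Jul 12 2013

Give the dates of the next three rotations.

Aug 9 2013, Sep 13 2013, Oct 11 2013

These are Fridays at 28- or 35-day spacing (28, 35, 28, 35, 28).
The pattern: 2nd Friday of the month.
2nd Friday of August 2013: Aug 9 2013.
September 2013 — 2nd Friday is Sep 13 2013.
2nd Friday of October 2013: Oct 11 2013.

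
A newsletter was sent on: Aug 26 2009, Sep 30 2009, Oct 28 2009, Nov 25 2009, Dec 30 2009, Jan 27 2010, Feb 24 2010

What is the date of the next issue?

These are Wednesdays with 35, 28, 28, 35, 28, 28-day gaps.
Each is the final Wednesday of its month — Sep 30 2009 is past the 28th, so '4th Wednesday' doesn't fit.
Last Wednesday of March 2010: Mar 31 2010.

Mar 31 2010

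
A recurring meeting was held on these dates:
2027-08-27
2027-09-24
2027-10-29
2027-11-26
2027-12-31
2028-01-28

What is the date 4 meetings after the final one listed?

2028-05-26

Every date is a Friday; gaps 28, 35, 28, 35, 28 days.
Each is the last Friday of its month (at least one falls on the 29th or later, ruling out '4th Friday').
Last Friday of February 2028: 2028-02-25.
March 2028 ends with Friday 2028-03-31.
Last Friday of April 2028: 2028-04-28.
May 2028 ends with Friday 2028-05-26.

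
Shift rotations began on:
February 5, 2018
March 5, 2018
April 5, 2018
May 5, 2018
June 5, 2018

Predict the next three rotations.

July 5, 2018; August 5, 2018; September 5, 2018

Each date is the 5th; the gaps (28, 31, 30, 31) track the month lengths.
The rule is the 5th of each month.
July 2018: July 5, 2018.
Next: August 2018 → August 5, 2018.
Next: September 2018 → September 5, 2018.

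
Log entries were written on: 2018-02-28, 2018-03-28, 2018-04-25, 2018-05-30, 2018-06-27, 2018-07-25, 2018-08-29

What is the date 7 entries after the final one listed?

Every date is a Wednesday; gaps 28, 28, 35, 28, 28, 35 days.
Each is the last Wednesday of its month (at least one falls on the 29th or later, ruling out '4th Wednesday').
Last Wednesday of September 2018: 2018-09-26.
October 2018 ends with Wednesday 2018-10-31.
November 2018 ends with Wednesday 2018-11-28.
December 2018 ends with Wednesday 2018-12-26.
Last Wednesday of January 2019: 2019-01-30.
Last Wednesday of February 2019: 2019-02-27.
March 2019 ends with Wednesday 2019-03-27.

2019-03-27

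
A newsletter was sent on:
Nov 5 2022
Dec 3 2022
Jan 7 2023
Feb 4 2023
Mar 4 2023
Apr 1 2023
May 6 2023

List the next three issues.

Jun 3 2023, Jul 1 2023, Aug 5 2023

All dates are Saturdays, 28, 35, 28, 28, 28, 35 days apart.
Specifically, the 1st Saturday of each month.
June 2023 — 1st Saturday is Jun 3 2023.
July 2023 — 1st Saturday is Jul 1 2023.
August 2023 — 1st Saturday is Aug 5 2023.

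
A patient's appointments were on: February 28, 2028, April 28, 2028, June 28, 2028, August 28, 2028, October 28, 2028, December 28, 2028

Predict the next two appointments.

February 28, 2029; April 28, 2029

The day-of-month is always 28 (60, 61, 61, 61, 61 days between events).
So this recurs on the 28th of every 2 months.
February 2029: February 28, 2029.
Next: April 2029 → April 28, 2029.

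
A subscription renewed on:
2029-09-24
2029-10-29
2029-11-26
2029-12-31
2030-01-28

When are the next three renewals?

Every date is a Monday; gaps 35, 28, 35, 28 days.
Each is the last Monday of its month (at least one falls on the 29th or later, ruling out '4th Monday').
Last Monday of February 2030: 2030-02-25.
March 2030 ends with Monday 2030-03-25.
Last Monday of April 2030: 2030-04-29.

2030-02-25, 2030-03-25, 2030-04-29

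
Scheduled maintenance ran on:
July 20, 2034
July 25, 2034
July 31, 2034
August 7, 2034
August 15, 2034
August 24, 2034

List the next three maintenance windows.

September 3, 2034; September 14, 2034; September 26, 2034

Gaps: 5, 6, 7, 8, 9 days — each gap is 1 larger than the previous one.
Next gap: 10 days. August 24, 2034 + 10 days = September 3, 2034.
Next gap: 11 days. September 3, 2034 + 11 days = September 14, 2034.
Next gap: 12 days. September 14, 2034 + 12 days = September 26, 2034.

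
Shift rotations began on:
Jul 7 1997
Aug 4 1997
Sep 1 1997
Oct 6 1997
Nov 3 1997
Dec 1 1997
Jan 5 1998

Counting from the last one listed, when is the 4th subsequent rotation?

Gaps: 28, 28, 35, 28, 28, 35 days — a mix of 28 and 35. Every date is a Monday.
Each is the 1st Monday of its month.
February 1998 — 1st Monday is Feb 2 1998.
1st Monday of March 1998: Mar 2 1998.
April 1998 — 1st Monday is Apr 6 1998.
May 1998 — 1st Monday is May 4 1998.

May 4 1998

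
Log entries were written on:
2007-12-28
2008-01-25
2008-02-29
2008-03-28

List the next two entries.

2008-04-25, 2008-05-30

All Fridays; the gaps (28, 35, 28) vary with month length.
This is the last Friday of each month.
Last Friday of April 2008: 2008-04-25.
Last Friday of May 2008: 2008-05-30.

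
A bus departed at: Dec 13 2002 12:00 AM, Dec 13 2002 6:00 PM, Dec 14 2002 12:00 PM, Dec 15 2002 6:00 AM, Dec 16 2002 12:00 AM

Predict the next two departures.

The interval is a steady 18 hours (18, 18, 18, 18).
Dec 16 2002 12:00 AM + 18 h = Dec 16 2002 6:00 PM.
Dec 16 2002 6:00 PM + 18 h = Dec 17 2002 12:00 PM.

Dec 16 2002 6:00 PM, Dec 17 2002 12:00 PM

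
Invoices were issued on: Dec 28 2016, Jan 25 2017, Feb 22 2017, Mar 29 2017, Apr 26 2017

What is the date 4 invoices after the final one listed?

Aug 30 2017

These are Wednesdays with 28, 28, 35, 28-day gaps.
Each is the final Wednesday of its month — Mar 29 2017 is past the 28th, so '4th Wednesday' doesn't fit.
Last Wednesday of May 2017: May 31 2017.
Last Wednesday of June 2017: Jun 28 2017.
July 2017 ends with Wednesday Jul 26 2017.
August 2017 ends with Wednesday Aug 30 2017.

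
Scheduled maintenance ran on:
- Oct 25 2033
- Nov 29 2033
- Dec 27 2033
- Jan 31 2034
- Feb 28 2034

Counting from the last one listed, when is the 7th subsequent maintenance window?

Sep 26 2034

All Tuesdays; the gaps (35, 28, 35, 28) vary with month length.
This is the last Tuesday of each month.
March 2034 ends with Tuesday Mar 28 2034.
Last Tuesday of April 2034: Apr 25 2034.
Last Tuesday of May 2034: May 30 2034.
Last Tuesday of June 2034: Jun 27 2034.
July 2034 ends with Tuesday Jul 25 2034.
August 2034 ends with Tuesday Aug 29 2034.
September 2034 ends with Tuesday Sep 26 2034.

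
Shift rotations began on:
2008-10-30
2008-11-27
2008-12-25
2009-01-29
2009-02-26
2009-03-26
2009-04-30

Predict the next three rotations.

These are Thursdays with 28, 28, 35, 28, 28, 35-day gaps.
Each is the final Thursday of its month — 2008-10-30 is past the 28th, so '4th Thursday' doesn't fit.
May 2009 ends with Thursday 2009-05-28.
June 2009 ends with Thursday 2009-06-25.
July 2009 ends with Thursday 2009-07-30.

2009-05-28, 2009-06-25, 2009-07-30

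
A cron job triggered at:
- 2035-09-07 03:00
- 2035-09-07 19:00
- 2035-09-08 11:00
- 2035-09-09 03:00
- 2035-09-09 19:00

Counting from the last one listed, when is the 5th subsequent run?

2035-09-13 03:00

Gaps: 16, 16, 16, 16 hours — each event is 16 hours after the previous one.
2035-09-09 19:00 + 16 h = 2035-09-10 11:00.
2035-09-10 11:00 + 16 h = 2035-09-11 03:00.
2035-09-11 03:00 + 16 h = 2035-09-11 19:00.
2035-09-11 19:00 + 16 h = 2035-09-12 11:00.
2035-09-12 11:00 + 16 h = 2035-09-13 03:00.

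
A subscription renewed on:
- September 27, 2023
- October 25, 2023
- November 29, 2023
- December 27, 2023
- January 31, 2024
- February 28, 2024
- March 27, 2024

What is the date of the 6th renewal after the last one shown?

September 25, 2024

These are Wednesdays with 28, 35, 28, 35, 28, 28-day gaps.
Each is the final Wednesday of its month — November 29, 2023 is past the 28th, so '4th Wednesday' doesn't fit.
April 2024 ends with Wednesday April 24, 2024.
Last Wednesday of May 2024: May 29, 2024.
June 2024 ends with Wednesday June 26, 2024.
July 2024 ends with Wednesday July 31, 2024.
August 2024 ends with Wednesday August 28, 2024.
Last Wednesday of September 2024: September 25, 2024.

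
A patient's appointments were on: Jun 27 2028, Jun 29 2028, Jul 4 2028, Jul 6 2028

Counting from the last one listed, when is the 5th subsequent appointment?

Jul 25 2028

The gap pattern 2, 5, 2 repeats every 2 events.
These are the Tuesdays and Thursdays of each week.
The following Tuesday is Jul 11 2028.
The following Thursday is Jul 13 2028.
Next Tuesday: Jul 18 2028.
Next Thursday: Jul 20 2028.
The following Tuesday is Jul 25 2028.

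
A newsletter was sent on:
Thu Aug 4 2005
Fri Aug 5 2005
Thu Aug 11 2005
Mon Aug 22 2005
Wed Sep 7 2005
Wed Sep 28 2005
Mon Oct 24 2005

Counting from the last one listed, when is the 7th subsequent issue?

Mon Sep 11 2006

Gaps: 1, 6, 11, 16, 21, 26 days — each gap is 5 larger than the previous one.
Next gap: 31 days. Mon Oct 24 2005 + 31 days = Thu Nov 24 2005.
Next gap: 36 days. Thu Nov 24 2005 + 36 days = Fri Dec 30 2005.
Next gap: 41 days. Fri Dec 30 2005 + 41 days = Thu Feb 9 2006.
Next gap: 46 days. Thu Feb 9 2006 + 46 days = Mon Mar 27 2006.
Next gap: 51 days. Mon Mar 27 2006 + 51 days = Wed May 17 2006.
Next gap: 56 days. Wed May 17 2006 + 56 days = Wed Jul 12 2006.
Next gap: 61 days. Wed Jul 12 2006 + 61 days = Mon Sep 11 2006.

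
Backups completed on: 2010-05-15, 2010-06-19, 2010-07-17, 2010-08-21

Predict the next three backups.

Gaps: 35, 28, 35 days — a mix of 28 and 35. Every date is a Saturday.
Each is the 3rd Saturday of its month.
September 2010 — 3rd Saturday is 2010-09-18.
October 2010 — 3rd Saturday is 2010-10-16.
3rd Saturday of November 2010: 2010-11-20.

2010-09-18, 2010-10-16, 2010-11-20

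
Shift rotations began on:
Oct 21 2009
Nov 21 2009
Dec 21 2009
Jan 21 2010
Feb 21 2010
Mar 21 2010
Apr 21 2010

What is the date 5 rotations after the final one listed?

Gaps: 31, 30, 31, 31, 28, 31 days — not constant. Every event is on the 21st of the month.
Pattern: the 21st of each month.
May 2010: May 21 2010.
Next: June 2010 → Jun 21 2010.
Next: July 2010 → Jul 21 2010.
Next: August 2010 → Aug 21 2010.
September 2010: Sep 21 2010.

Sep 21 2010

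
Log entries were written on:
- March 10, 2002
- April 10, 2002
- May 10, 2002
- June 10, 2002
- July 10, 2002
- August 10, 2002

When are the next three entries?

September 10, 2002; October 10, 2002; November 10, 2002

The day-of-month is always 10 (31, 30, 31, 30, 31 days between events).
So this recurs on the 10th of each month.
Next: September 2002 → September 10, 2002.
Next: October 2002 → October 10, 2002.
November 2002: November 10, 2002.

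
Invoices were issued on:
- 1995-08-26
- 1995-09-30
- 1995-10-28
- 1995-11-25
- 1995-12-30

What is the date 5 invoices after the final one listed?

All Saturdays; the gaps (35, 28, 28, 35) vary with month length.
This is the last Saturday of each month.
Last Saturday of January 1996: 1996-01-27.
February 1996 ends with Saturday 1996-02-24.
Last Saturday of March 1996: 1996-03-30.
April 1996 ends with Saturday 1996-04-27.
Last Saturday of May 1996: 1996-05-25.

1996-05-25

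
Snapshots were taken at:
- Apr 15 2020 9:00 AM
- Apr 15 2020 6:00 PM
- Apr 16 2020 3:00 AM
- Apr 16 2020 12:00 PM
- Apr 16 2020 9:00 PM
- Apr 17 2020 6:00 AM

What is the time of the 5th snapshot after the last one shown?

Apr 19 2020 3:00 AM

Spacing: 9, 9, 9, 9, 9 h — constant 9 h.
Apr 17 2020 6:00 AM + 9 h = Apr 17 2020 3:00 PM.
Apr 17 2020 3:00 PM + 9 h = Apr 18 2020 12:00 AM.
Apr 18 2020 12:00 AM + 9 h = Apr 18 2020 9:00 AM.
Apr 18 2020 9:00 AM + 9 h = Apr 18 2020 6:00 PM.
Apr 18 2020 6:00 PM + 9 h = Apr 19 2020 3:00 AM.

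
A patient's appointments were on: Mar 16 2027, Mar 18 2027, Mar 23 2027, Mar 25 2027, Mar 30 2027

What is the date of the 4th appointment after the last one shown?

Apr 13 2027

Gaps: 2, 5, 2, 5 days — not constant, but cyclic with period 2.
The events fall on every Tuesday and Thursday.
The following Thursday is Apr 1 2027.
The following Tuesday is Apr 6 2027.
The following Thursday is Apr 8 2027.
Next Tuesday: Apr 13 2027.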